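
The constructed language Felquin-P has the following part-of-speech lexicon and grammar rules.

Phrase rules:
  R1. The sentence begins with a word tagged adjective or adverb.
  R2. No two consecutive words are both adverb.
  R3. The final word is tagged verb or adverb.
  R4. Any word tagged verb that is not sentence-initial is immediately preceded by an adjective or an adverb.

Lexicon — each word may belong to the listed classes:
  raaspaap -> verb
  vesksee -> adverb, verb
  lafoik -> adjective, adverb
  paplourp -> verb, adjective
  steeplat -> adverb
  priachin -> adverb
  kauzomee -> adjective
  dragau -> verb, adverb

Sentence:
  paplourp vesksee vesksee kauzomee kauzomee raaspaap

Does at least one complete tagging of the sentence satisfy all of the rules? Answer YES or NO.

Candidates per position — 1:paplourp {verb,adjective}; 2:vesksee {adverb,verb}; 3:vesksee {adverb,verb}; 4:kauzomee {adjective}; 5:kauzomee {adjective}; 6:raaspaap {verb}.
One satisfying assignment: adjective adverb verb adjective adjective verb.
Rule-by-rule: rule 1 ✓; rule 2 ✓; rule 3 ✓; rule 4 ✓.

YES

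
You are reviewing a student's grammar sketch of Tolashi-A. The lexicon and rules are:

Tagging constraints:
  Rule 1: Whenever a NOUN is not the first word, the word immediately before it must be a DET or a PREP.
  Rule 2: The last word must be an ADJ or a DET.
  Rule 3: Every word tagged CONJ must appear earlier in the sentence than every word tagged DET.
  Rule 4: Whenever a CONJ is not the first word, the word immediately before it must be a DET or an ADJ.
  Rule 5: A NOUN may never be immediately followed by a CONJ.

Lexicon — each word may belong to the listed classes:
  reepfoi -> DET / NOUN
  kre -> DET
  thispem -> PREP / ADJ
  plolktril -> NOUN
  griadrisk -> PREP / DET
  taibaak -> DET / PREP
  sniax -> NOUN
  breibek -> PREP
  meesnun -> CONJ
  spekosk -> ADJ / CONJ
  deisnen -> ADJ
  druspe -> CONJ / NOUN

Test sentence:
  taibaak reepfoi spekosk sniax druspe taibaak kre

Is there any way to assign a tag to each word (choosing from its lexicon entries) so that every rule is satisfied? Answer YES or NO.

NO

Candidates per position — 1:taibaak {DET,PREP}; 2:reepfoi {DET,NOUN}; 3:spekosk {ADJ,CONJ}; 4:sniax {NOUN}; 5:druspe {CONJ,NOUN}; 6:taibaak {DET,PREP}; 7:kre {DET}.
Rule 1 cannot be satisfied by any choice of tags from the lexicon.
So there is no consistent tagging.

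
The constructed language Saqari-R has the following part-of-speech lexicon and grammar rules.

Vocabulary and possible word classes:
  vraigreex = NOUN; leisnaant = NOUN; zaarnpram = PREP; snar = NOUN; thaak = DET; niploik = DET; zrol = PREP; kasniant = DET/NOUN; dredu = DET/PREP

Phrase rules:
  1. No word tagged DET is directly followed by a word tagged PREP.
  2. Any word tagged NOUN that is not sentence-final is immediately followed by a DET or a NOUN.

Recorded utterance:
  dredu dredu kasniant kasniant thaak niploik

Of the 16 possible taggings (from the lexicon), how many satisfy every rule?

12

Candidates per position — 1:dredu {DET,PREP}; 2:dredu {DET,PREP}; 3:kasniant {DET,NOUN}; 4:kasniant {DET,NOUN}; 5:thaak {DET}; 6:niploik {DET}.
There are 16 candidate sequences in total.
Checking each against the rules leaves 12 sequences.
Count = 12.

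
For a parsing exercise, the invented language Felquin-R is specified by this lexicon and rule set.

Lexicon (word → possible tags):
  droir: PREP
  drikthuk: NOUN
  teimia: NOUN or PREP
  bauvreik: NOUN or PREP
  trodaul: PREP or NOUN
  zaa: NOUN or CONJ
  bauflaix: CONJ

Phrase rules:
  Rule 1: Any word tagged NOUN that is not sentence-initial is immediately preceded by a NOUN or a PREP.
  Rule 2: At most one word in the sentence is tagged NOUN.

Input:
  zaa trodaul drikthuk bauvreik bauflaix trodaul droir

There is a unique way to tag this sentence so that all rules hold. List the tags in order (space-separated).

Candidates per position — 1:zaa {NOUN,CONJ}; 2:trodaul {PREP,NOUN}; 3:drikthuk {NOUN}; 4:bauvreik {NOUN,PREP}; 5:bauflaix {CONJ}; 6:trodaul {PREP,NOUN}; 7:droir {PREP}.
At position 1, choosing NOUN makes rule 2 impossible to satisfy; hence CONJ.
At position 2, choosing NOUN makes rule 1 impossible to satisfy; hence PREP.
At position 4, choosing NOUN makes rule 2 impossible to satisfy; hence PREP.
At position 6, choosing NOUN makes rule 1 impossible to satisfy; hence PREP.
The unique satisfying tagging is: CONJ PREP NOUN PREP CONJ PREP PREP.
Check: rule 1 ok; rule 2 ok.

CONJ PREP NOUN PREP CONJ PREP PREP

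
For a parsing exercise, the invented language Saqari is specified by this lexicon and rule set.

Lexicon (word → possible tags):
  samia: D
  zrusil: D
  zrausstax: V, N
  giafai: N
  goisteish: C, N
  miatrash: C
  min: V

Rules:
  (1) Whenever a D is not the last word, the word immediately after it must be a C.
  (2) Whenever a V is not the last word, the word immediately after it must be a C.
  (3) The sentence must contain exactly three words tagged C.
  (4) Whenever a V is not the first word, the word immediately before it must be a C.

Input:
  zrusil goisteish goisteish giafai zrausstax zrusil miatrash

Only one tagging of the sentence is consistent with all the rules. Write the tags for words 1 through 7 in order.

Candidates per position — 1:zrusil {D}; 2:goisteish {C,N}; 3:goisteish {C,N}; 4:giafai {N}; 5:zrausstax {V,N}; 6:zrusil {D}; 7:miatrash {C}.
At position 2, choosing N makes rule 1 impossible to satisfy; hence C.
At position 3, choosing N makes rule 3 impossible to satisfy; hence C.
At position 5, choosing V makes rule 2 impossible to satisfy; hence N.
That leaves exactly one tagging: D C C N N D C.
Checking: rule 1 ok; rule 2 ok; rule 3 ok; rule 4 ok.

D C C N N D C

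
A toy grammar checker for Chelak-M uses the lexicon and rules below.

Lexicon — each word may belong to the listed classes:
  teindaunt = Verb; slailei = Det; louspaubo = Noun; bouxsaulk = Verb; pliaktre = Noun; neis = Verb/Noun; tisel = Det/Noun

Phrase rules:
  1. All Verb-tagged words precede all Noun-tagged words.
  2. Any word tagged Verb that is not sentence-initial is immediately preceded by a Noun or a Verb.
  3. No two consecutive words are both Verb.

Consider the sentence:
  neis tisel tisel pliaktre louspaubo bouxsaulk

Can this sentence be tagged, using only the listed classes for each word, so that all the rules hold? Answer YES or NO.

Candidates per position — 1:neis {Verb,Noun}; 2:tisel {Det,Noun}; 3:tisel {Det,Noun}; 4:pliaktre {Noun}; 5:louspaubo {Noun}; 6:bouxsaulk {Verb}.
Rule 1 cannot be satisfied by any choice of tags from the lexicon.
So there is no consistent tagging.

NO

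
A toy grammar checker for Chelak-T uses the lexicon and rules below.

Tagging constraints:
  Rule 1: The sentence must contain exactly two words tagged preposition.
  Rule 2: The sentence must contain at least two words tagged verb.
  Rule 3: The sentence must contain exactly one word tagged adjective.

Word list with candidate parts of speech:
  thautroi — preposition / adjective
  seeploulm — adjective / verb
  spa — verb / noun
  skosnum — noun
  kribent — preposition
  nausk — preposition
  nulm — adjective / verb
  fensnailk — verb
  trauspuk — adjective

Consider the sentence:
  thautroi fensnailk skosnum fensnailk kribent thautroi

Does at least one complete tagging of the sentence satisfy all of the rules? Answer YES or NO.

Candidates per position — 1:thautroi {preposition,adjective}; 2:fensnailk {verb}; 3:skosnum {noun}; 4:fensnailk {verb}; 5:kribent {preposition}; 6:thautroi {preposition,adjective}.
One satisfying assignment: adjective verb noun verb preposition preposition.
Verifying each rule — rule 1 holds; rule 2 holds; rule 3 holds.

YES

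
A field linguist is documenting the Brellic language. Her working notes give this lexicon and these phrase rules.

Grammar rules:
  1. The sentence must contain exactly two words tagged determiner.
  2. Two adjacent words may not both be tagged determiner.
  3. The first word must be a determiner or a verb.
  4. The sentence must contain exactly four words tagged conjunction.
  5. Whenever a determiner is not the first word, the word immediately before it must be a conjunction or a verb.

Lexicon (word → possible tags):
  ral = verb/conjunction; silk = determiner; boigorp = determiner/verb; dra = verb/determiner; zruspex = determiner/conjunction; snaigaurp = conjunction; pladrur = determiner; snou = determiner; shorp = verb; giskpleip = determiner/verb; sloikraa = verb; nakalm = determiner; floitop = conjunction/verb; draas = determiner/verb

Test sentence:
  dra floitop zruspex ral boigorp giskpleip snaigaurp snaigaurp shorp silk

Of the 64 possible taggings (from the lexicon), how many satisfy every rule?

7

Candidates per position — 1:dra {verb,determiner}; 2:floitop {conjunction,verb}; 3:zruspex {determiner,conjunction}; 4:ral {verb,conjunction}; 5:boigorp {determiner,verb}; 6:giskpleip {determiner,verb}; 7:snaigaurp {conjunction}; 8:snaigaurp {conjunction}; 9:shorp {verb}; 10:silk {determiner}.
There are 64 candidate sequences in total.
Checking each against the rules leaves 7 sequences.
Count = 7.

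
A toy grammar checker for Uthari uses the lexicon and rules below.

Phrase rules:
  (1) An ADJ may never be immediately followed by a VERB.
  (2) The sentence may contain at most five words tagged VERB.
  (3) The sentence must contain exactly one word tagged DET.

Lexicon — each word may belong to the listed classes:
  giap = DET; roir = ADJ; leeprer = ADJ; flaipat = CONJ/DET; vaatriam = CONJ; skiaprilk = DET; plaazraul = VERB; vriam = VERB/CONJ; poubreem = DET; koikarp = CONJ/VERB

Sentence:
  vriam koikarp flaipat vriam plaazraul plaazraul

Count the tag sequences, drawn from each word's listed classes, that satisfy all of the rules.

8

Candidates per position — 1:vriam {VERB,CONJ}; 2:koikarp {CONJ,VERB}; 3:flaipat {CONJ,DET}; 4:vriam {VERB,CONJ}; 5:plaazraul {VERB}; 6:plaazraul {VERB}.
There are 16 candidate sequences in total.
Checking each against the rules leaves 8 sequences.
Count = 8.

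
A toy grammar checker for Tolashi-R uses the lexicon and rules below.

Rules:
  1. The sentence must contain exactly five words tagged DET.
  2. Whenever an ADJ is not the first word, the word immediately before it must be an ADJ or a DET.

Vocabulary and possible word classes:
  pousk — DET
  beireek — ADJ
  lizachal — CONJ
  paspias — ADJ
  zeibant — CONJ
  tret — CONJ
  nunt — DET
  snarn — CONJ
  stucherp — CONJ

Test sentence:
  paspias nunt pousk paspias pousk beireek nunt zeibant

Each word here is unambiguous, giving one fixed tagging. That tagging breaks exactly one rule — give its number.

1

Fixed tagging: ADJ DET DET ADJ DET ADJ DET CONJ.
Applying the rules: R1 fail, R2 pass.
Only rule 1 fails.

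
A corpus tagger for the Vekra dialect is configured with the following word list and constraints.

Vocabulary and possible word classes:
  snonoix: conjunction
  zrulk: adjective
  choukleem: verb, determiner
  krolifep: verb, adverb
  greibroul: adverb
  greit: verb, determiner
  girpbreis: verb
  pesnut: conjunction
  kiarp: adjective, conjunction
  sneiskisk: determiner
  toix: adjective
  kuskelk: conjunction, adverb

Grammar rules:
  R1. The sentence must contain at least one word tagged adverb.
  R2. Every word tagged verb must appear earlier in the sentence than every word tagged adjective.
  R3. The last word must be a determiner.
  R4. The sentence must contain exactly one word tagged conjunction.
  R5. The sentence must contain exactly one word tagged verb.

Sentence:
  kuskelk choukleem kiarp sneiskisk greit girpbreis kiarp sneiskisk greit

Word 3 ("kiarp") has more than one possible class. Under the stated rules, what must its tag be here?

Candidates per position — 1:kuskelk {conjunction,adverb}; 2:choukleem {verb,determiner}; 3:kiarp {adjective,conjunction}; 4:sneiskisk {determiner}; 5:greit {verb,determiner}; 6:girpbreis {verb}; 7:kiarp {adjective,conjunction}; 8:sneiskisk {determiner}; 9:greit {verb,determiner}.
Position 1: conjunction is ruled out by rule 1; that leaves adverb.
Position 2: verb is ruled out by rule 5; that leaves determiner.
Position 3: adjective is ruled out by rule 2; that leaves conjunction.
Position 5: verb is ruled out by rule 5; that leaves determiner.
Position 7: conjunction is ruled out by rule 4; that leaves adjective.
Position 9: verb is ruled out by rule 2; that leaves determiner.
The only consistent sequence is: adverb determiner conjunction determiner determiner verb adjective determiner determiner.
Check: rule 1 ok; rule 2 ok; rule 3 ok; rule 4 ok; rule 5 ok.

conjunction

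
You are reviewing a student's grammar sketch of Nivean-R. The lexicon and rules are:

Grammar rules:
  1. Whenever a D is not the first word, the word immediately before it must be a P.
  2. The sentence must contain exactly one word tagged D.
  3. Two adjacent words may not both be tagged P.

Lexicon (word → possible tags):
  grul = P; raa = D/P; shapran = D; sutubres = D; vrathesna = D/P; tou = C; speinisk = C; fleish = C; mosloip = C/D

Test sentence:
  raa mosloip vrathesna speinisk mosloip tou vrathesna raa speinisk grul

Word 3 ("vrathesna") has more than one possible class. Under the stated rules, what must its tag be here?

Candidates per position — 1:raa {D,P}; 2:mosloip {C,D}; 3:vrathesna {D,P}; 4:speinisk {C}; 5:mosloip {C,D}; 6:tou {C}; 7:vrathesna {D,P}; 8:raa {D,P}; 9:speinisk {C}; 10:grul {P}.
Position 3: tagging it D would leave rule 1 unsatisfiable, so it must be P.
Position 5: tagging it D would leave rule 1 unsatisfiable, so it must be C.
Position 7: tagging it D would leave rule 1 unsatisfiable, so it must be P.
Position 8: tagging it P would leave rule 3 unsatisfiable, so it must be D.
Position 1: tagging it D would leave rule 2 unsatisfiable, so it must be P.
Position 2: tagging it D would leave rule 2 unsatisfiable, so it must be C.
So the tagging must be: P C P C C C P D C P.
Checking: rule 1 holds; rule 2 holds; rule 3 holds.

P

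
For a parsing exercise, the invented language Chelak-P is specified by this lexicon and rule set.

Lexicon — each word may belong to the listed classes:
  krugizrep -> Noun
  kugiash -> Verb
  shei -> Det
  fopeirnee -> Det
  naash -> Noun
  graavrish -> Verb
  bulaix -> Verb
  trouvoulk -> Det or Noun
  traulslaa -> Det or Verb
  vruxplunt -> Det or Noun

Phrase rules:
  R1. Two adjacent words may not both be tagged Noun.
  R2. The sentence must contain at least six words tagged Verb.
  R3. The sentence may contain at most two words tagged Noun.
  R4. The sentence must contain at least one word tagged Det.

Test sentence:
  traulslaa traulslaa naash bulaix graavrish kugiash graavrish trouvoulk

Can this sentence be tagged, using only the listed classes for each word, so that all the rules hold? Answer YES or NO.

YES

Candidates per position — 1:traulslaa {Det,Verb}; 2:traulslaa {Det,Verb}; 3:naash {Noun}; 4:bulaix {Verb}; 5:graavrish {Verb}; 6:kugiash {Verb}; 7:graavrish {Verb}; 8:trouvoulk {Det,Noun}.
One satisfying assignment: Verb Verb Noun Verb Verb Verb Verb Det.
Rule-by-rule: rule 1 ok; rule 2 ok; rule 3 ok; rule 4 ok.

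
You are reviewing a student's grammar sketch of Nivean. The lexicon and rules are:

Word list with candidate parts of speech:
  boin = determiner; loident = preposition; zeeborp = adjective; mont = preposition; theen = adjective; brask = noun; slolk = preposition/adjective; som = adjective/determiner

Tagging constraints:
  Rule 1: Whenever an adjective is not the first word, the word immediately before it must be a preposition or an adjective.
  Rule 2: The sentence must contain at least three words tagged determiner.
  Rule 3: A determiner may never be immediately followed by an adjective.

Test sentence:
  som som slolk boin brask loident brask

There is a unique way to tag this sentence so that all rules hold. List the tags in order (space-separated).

Candidates per position — 1:som {adjective,determiner}; 2:som {adjective,determiner}; 3:slolk {preposition,adjective}; 4:boin {determiner}; 5:brask {noun}; 6:loident {preposition}; 7:brask {noun}.
If word 1 were adjective, no tagging could satisfy rule 2; so word 1 is determiner.
If word 2 were adjective, no tagging could satisfy rule 1; so word 2 is determiner.
If word 3 were adjective, no tagging could satisfy rule 1; so word 3 is preposition.
So the tagging must be: determiner determiner preposition determiner noun preposition noun.
Checking: rule 1 satisfied; rule 2 satisfied; rule 3 satisfied.

determiner determiner preposition determiner noun preposition noun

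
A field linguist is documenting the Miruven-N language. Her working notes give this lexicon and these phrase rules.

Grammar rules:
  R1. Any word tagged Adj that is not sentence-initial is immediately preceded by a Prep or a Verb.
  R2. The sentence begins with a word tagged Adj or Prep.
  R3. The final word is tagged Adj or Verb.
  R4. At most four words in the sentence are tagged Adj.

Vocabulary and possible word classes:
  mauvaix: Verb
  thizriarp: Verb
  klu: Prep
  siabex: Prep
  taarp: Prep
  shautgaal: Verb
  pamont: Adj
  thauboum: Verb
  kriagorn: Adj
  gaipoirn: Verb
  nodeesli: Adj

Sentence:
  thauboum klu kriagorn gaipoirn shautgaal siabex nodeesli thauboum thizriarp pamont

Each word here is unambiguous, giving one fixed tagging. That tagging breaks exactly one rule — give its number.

Fixed tagging: Verb Prep Adj Verb Verb Prep Adj Verb Verb Adj.
Checking each rule: R1 ✓, R2 ✗, R3 ✓, R4 ✓.
Only rule 2 fails.

2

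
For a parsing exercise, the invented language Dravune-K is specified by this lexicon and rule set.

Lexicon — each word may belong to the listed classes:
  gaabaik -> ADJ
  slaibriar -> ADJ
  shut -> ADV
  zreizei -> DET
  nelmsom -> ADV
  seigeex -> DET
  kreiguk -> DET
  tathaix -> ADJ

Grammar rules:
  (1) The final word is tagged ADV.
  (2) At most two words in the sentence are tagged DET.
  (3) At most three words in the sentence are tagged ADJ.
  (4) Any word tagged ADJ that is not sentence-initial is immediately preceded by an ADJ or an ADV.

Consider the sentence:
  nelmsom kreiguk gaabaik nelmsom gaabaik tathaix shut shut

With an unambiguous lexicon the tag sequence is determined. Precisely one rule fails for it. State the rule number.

4

Fixed tagging: ADV DET ADJ ADV ADJ ADJ ADV ADV.
Applying the rules: R1 ✓, R2 ✓, R3 ✓, R4 ✗.
Only rule 4 fails.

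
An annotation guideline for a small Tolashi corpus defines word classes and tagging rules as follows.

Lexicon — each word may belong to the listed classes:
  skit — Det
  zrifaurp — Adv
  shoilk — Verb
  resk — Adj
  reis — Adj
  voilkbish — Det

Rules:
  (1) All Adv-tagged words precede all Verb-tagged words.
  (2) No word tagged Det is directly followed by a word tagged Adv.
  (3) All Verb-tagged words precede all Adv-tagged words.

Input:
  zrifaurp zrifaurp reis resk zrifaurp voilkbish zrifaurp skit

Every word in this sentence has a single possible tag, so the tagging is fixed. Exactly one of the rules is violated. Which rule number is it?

2

Fixed tagging: Adv Adv Adj Adj Adv Det Adv Det.
Checking each rule: R1 ok, R2 fails, R3 ok.
Only rule 2 fails.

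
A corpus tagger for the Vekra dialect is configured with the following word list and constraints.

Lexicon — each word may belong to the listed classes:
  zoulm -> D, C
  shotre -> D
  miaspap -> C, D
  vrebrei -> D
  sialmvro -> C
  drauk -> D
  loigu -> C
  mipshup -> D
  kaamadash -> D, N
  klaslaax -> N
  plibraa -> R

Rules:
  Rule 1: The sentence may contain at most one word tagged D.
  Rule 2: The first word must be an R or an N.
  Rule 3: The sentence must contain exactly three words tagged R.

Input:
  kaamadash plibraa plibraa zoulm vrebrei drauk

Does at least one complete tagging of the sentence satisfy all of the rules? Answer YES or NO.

NO

Candidates per position — 1:kaamadash {D,N}; 2:plibraa {R}; 3:plibraa {R}; 4:zoulm {D,C}; 5:vrebrei {D}; 6:drauk {D}.
Rule 1 cannot be satisfied by any choice of tags from the lexicon.
So there is no consistent tagging.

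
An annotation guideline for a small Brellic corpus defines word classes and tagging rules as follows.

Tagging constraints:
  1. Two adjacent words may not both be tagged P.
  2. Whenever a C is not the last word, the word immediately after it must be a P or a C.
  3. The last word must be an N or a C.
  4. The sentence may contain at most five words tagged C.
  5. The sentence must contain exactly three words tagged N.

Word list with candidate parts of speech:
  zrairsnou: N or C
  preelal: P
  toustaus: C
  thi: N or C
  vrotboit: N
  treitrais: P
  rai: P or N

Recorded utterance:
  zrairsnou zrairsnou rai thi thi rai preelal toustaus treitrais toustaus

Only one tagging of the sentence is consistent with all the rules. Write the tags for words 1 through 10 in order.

Candidates per position — 1:zrairsnou {N,C}; 2:zrairsnou {N,C}; 3:rai {P,N}; 4:thi {N,C}; 5:thi {N,C}; 6:rai {P,N}; 7:preelal {P}; 8:toustaus {C}; 9:treitrais {P}; 10:toustaus {C}.
Position 6: P is ruled out by rule 1; that leaves N.
Position 4: C is ruled out by rule 2; that leaves N.
Position 5: C is ruled out by rule 2; that leaves N.
Position 1: N is ruled out by rule 5; that leaves C.
Position 2: N is ruled out by rule 2; that leaves C.
Position 3: N is ruled out by rule 2; that leaves P.
The unique satisfying tagging is: C C P N N N P C P C.
Verifying each rule — rule 1 holds; rule 2 holds; rule 3 holds; rule 4 holds; rule 5 holds.

C C P N N N P C P C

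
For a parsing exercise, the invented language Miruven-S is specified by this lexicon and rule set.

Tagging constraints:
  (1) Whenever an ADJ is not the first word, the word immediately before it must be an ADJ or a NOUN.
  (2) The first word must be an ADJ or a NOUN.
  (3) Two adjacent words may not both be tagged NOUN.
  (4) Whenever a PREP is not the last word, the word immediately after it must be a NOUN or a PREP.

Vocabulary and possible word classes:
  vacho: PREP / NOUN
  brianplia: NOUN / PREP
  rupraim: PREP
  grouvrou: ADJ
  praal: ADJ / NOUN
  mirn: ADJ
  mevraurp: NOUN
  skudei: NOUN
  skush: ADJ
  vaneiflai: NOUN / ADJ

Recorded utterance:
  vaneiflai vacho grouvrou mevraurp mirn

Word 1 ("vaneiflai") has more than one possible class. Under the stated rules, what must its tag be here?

ADJ

Candidates per position — 1:vaneiflai {NOUN,ADJ}; 2:vacho {PREP,NOUN}; 3:grouvrou {ADJ}; 4:mevraurp {NOUN}; 5:mirn {ADJ}.
Word 2 cannot be PREP — rule 1 would then fail for every completion. It is NOUN.
Word 1 cannot be NOUN — rule 3 would then fail for every completion. It is ADJ.
That leaves exactly one tagging: ADJ NOUN ADJ NOUN ADJ.
Verifying each rule — rule 1 ok; rule 2 ok; rule 3 ok; rule 4 ok.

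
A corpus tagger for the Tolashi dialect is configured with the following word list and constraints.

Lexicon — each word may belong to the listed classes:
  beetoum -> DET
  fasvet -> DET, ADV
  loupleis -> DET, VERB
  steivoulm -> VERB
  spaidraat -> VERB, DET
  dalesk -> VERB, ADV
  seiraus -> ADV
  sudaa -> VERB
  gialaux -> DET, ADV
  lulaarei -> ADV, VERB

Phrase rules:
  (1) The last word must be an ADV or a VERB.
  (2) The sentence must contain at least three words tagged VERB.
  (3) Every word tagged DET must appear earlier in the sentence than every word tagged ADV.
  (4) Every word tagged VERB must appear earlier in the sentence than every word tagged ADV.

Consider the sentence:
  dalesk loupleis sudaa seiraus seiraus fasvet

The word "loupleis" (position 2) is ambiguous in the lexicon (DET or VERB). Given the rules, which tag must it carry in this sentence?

Candidates per position — 1:dalesk {VERB,ADV}; 2:loupleis {DET,VERB}; 3:sudaa {VERB}; 4:seiraus {ADV}; 5:seiraus {ADV}; 6:fasvet {DET,ADV}.
At position 1, choosing ADV makes rule 2 impossible to satisfy; hence VERB.
At position 2, choosing DET makes rule 2 impossible to satisfy; hence VERB.
At position 6, choosing DET makes rule 1 impossible to satisfy; hence ADV.
The only consistent sequence is: VERB VERB VERB ADV ADV ADV.
Check: rule 1 holds; rule 2 holds; rule 3 holds; rule 4 holds.

VERB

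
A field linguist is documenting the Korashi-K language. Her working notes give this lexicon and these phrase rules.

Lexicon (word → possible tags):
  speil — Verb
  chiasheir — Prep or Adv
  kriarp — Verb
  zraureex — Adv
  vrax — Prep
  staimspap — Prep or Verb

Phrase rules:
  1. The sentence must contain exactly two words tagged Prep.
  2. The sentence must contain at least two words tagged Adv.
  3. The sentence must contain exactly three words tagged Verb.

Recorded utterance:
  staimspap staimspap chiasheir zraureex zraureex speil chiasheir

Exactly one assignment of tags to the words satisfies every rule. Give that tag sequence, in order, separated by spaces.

Verb Verb Prep Adv Adv Verb Prep

Candidates per position — 1:staimspap {Prep,Verb}; 2:staimspap {Prep,Verb}; 3:chiasheir {Prep,Adv}; 4:zraureex {Adv}; 5:zraureex {Adv}; 6:speil {Verb}; 7:chiasheir {Prep,Adv}.
If word 1 were Prep, no tagging could satisfy rule 3; so word 1 is Verb.
If word 2 were Prep, no tagging could satisfy rule 3; so word 2 is Verb.
If word 3 were Adv, no tagging could satisfy rule 1; so word 3 is Prep.
If word 7 were Adv, no tagging could satisfy rule 1; so word 7 is Prep.
The only consistent sequence is: Verb Verb Prep Adv Adv Verb Prep.
Rule-by-rule: rule 1 satisfied; rule 2 satisfied; rule 3 satisfied.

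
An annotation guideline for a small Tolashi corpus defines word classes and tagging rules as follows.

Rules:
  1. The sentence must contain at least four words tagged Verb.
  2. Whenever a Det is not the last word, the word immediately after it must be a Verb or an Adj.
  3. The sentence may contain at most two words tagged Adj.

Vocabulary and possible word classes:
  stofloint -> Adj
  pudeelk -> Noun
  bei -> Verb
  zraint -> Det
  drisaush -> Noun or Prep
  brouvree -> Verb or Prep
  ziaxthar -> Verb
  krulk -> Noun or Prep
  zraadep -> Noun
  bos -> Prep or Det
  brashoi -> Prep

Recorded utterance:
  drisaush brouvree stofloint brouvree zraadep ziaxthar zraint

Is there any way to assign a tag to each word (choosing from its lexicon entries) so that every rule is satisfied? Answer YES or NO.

Candidates per position — 1:drisaush {Noun,Prep}; 2:brouvree {Verb,Prep}; 3:stofloint {Adj}; 4:brouvree {Verb,Prep}; 5:zraadep {Noun}; 6:ziaxthar {Verb}; 7:zraint {Det}.
Rule 1 cannot be satisfied by any choice of tags from the lexicon.
So there is no consistent tagging.

NO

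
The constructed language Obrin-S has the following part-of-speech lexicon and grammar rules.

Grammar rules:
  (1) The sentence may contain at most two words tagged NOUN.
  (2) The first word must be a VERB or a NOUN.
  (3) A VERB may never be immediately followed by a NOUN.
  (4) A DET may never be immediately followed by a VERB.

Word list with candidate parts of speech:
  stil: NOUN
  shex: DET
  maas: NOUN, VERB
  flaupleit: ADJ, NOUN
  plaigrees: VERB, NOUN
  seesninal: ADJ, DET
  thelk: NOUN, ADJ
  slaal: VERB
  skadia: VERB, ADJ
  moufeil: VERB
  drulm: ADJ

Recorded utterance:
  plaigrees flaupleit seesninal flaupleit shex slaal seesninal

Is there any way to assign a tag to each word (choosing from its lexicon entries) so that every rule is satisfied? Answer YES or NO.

NO

Candidates per position — 1:plaigrees {VERB,NOUN}; 2:flaupleit {ADJ,NOUN}; 3:seesninal {ADJ,DET}; 4:flaupleit {ADJ,NOUN}; 5:shex {DET}; 6:slaal {VERB}; 7:seesninal {ADJ,DET}.
Rule 4 cannot be satisfied by any choice of tags from the lexicon.
So there is no consistent tagging.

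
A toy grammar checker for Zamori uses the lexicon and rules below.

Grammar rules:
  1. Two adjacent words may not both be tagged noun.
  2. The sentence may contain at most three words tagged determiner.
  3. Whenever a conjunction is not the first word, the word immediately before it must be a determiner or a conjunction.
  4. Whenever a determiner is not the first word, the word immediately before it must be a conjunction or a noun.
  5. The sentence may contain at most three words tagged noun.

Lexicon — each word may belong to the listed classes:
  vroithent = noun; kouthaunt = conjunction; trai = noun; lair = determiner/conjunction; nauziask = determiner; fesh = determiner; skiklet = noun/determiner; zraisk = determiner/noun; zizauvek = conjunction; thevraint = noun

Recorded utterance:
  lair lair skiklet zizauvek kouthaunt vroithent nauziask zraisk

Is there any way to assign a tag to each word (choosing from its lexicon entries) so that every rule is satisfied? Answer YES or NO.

YES

Candidates per position — 1:lair {determiner,conjunction}; 2:lair {determiner,conjunction}; 3:skiklet {noun,determiner}; 4:zizauvek {conjunction}; 5:kouthaunt {conjunction}; 6:vroithent {noun}; 7:nauziask {determiner}; 8:zraisk {determiner,noun}.
One satisfying assignment: determiner conjunction determiner conjunction conjunction noun determiner noun.
Check: rule 1 satisfied; rule 2 satisfied; rule 3 satisfied; rule 4 satisfied; rule 5 satisfied.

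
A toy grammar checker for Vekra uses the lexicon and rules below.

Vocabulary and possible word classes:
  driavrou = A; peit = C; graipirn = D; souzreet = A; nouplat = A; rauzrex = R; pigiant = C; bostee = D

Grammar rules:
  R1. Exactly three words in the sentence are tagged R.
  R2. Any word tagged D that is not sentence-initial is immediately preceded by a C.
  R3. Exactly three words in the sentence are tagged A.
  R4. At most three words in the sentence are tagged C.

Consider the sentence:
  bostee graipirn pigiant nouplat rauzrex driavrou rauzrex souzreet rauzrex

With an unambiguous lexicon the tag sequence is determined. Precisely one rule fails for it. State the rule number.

Fixed tagging: D D C A R A R A R.
Applying the rules: R1 ✓, R2 ✗, R3 ✓, R4 ✓.
Only rule 2 fails.

2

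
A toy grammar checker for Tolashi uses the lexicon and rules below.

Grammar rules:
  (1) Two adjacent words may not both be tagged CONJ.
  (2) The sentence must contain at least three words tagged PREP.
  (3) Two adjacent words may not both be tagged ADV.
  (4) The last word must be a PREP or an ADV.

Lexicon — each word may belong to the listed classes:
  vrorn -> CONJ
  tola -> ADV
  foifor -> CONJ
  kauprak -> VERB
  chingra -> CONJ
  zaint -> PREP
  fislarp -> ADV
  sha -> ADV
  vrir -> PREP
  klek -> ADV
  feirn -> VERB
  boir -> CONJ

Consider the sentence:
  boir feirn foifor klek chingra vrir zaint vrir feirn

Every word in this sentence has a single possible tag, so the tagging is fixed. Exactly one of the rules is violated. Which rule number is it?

Fixed tagging: CONJ VERB CONJ ADV CONJ PREP PREP PREP VERB.
Rule check: R1 ok, R2 ok, R3 ok, R4 fails.
Only rule 4 fails.

4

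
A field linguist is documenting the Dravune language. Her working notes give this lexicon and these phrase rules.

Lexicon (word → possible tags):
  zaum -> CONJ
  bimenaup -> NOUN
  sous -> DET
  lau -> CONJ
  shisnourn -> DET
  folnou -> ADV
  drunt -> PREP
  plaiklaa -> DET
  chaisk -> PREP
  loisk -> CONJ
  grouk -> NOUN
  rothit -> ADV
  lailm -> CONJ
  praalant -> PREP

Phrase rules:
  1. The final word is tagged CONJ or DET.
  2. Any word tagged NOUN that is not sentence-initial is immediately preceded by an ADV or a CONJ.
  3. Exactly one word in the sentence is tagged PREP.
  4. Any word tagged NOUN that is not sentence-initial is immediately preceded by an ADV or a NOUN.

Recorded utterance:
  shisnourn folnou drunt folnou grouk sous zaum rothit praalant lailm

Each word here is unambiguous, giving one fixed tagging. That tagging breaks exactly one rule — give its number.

Fixed tagging: DET ADV PREP ADV NOUN DET CONJ ADV PREP CONJ.
Rule check: R1 pass, R2 pass, R3 fail, R4 pass.
Only rule 3 fails.

3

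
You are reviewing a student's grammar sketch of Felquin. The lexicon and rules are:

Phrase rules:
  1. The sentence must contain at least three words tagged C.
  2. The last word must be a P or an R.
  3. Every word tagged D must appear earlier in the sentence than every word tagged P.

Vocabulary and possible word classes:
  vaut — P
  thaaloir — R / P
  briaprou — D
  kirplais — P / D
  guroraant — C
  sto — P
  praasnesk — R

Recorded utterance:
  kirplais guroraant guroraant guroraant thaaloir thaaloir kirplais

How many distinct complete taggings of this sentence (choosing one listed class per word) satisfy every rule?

8

Candidates per position — 1:kirplais {P,D}; 2:guroraant {C}; 3:guroraant {C}; 4:guroraant {C}; 5:thaaloir {R,P}; 6:thaaloir {R,P}; 7:kirplais {P,D}.
There are 16 candidate sequences in total.
Checking each against the rules leaves 8 sequences.
Count = 8.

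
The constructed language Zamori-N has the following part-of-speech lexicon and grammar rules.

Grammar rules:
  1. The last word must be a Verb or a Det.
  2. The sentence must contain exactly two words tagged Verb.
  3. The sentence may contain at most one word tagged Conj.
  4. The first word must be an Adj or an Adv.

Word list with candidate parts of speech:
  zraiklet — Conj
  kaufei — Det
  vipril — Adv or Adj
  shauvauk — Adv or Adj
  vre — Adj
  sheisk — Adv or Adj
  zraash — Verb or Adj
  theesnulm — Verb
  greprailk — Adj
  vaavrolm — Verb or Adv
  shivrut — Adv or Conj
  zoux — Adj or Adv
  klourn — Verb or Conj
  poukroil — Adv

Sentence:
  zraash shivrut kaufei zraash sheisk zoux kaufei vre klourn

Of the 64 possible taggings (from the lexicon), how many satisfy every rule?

8

Candidates per position — 1:zraash {Verb,Adj}; 2:shivrut {Adv,Conj}; 3:kaufei {Det}; 4:zraash {Verb,Adj}; 5:sheisk {Adv,Adj}; 6:zoux {Adj,Adv}; 7:kaufei {Det}; 8:vre {Adj}; 9:klourn {Verb,Conj}.
There are 64 candidate sequences in total.
Checking each against the rules leaves 8 sequences.
Count = 8.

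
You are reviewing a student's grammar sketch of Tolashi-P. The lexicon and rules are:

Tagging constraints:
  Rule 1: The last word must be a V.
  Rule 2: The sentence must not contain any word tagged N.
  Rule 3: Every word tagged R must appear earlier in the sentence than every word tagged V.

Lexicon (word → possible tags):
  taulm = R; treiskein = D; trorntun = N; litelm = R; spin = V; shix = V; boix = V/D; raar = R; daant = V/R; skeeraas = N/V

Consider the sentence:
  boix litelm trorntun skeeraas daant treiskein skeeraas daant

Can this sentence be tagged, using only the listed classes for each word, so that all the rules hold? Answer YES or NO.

NO

Candidates per position — 1:boix {V,D}; 2:litelm {R}; 3:trorntun {N}; 4:skeeraas {N,V}; 5:daant {V,R}; 6:treiskein {D}; 7:skeeraas {N,V}; 8:daant {V,R}.
Rule 2 cannot be satisfied by any choice of tags from the lexicon.
So there is no consistent tagging.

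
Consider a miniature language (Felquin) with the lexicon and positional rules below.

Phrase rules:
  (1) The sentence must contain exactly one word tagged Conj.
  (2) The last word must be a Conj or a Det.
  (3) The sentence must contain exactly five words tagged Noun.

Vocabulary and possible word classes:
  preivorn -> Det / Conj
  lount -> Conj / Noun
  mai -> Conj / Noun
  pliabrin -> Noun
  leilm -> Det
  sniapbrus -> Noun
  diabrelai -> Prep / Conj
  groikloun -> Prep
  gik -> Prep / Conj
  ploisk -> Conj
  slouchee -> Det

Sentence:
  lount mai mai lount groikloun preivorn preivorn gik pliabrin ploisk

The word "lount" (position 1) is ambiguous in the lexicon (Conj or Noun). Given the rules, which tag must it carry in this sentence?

Candidates per position — 1:lount {Conj,Noun}; 2:mai {Conj,Noun}; 3:mai {Conj,Noun}; 4:lount {Conj,Noun}; 5:groikloun {Prep}; 6:preivorn {Det,Conj}; 7:preivorn {Det,Conj}; 8:gik {Prep,Conj}; 9:pliabrin {Noun}; 10:ploisk {Conj}.
Word 1 cannot be Conj — rule 1 would then fail for every completion. It is Noun.
Word 2 cannot be Conj — rule 1 would then fail for every completion. It is Noun.
Word 3 cannot be Conj — rule 1 would then fail for every completion. It is Noun.
Word 4 cannot be Conj — rule 1 would then fail for every completion. It is Noun.
Word 6 cannot be Conj — rule 1 would then fail for every completion. It is Det.
Word 7 cannot be Conj — rule 1 would then fail for every completion. It is Det.
Word 8 cannot be Conj — rule 1 would then fail for every completion. It is Prep.
The unique satisfying tagging is: Noun Noun Noun Noun Prep Det Det Prep Noun Conj.
Rule-by-rule: rule 1 ok; rule 2 ok; rule 3 ok.

Noun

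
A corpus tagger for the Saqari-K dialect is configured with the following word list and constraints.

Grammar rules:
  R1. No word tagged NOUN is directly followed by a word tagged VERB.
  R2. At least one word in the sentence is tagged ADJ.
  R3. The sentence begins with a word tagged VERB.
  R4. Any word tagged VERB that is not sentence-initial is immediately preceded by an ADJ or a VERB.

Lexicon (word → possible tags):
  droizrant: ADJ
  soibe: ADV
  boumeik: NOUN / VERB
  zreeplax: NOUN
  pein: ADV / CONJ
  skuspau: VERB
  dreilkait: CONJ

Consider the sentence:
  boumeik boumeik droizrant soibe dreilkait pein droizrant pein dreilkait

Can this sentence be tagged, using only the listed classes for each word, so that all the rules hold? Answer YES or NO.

Candidates per position — 1:boumeik {NOUN,VERB}; 2:boumeik {NOUN,VERB}; 3:droizrant {ADJ}; 4:soibe {ADV}; 5:dreilkait {CONJ}; 6:pein {ADV,CONJ}; 7:droizrant {ADJ}; 8:pein {ADV,CONJ}; 9:dreilkait {CONJ}.
One satisfying assignment: VERB NOUN ADJ ADV CONJ ADV ADJ ADV CONJ.
Check: rule 1 ok; rule 2 ok; rule 3 ok; rule 4 ok.

YES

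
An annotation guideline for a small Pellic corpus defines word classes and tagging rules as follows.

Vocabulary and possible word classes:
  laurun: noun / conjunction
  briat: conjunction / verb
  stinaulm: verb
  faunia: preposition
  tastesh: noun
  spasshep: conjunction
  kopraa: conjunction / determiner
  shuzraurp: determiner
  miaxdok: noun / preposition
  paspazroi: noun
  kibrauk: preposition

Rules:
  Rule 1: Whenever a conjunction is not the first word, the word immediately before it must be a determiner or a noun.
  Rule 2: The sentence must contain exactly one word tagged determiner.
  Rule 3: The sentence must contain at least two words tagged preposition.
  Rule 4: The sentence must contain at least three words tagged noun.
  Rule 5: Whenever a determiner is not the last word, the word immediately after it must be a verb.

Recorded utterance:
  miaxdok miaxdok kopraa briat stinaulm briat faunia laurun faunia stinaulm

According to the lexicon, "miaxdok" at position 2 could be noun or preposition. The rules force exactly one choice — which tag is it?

Candidates per position — 1:miaxdok {noun,preposition}; 2:miaxdok {noun,preposition}; 3:kopraa {conjunction,determiner}; 4:briat {conjunction,verb}; 5:stinaulm {verb}; 6:briat {conjunction,verb}; 7:faunia {preposition}; 8:laurun {noun,conjunction}; 9:faunia {preposition}; 10:stinaulm {verb}.
Word 1 cannot be preposition — rule 4 would then fail for every completion. It is noun.
Word 2 cannot be preposition — rule 4 would then fail for every completion. It is noun.
Word 3 cannot be conjunction — rule 2 would then fail for every completion. It is determiner.
Word 4 cannot be conjunction — rule 5 would then fail for every completion. It is verb.
Word 6 cannot be conjunction — rule 1 would then fail for every completion. It is verb.
Word 8 cannot be conjunction — rule 1 would then fail for every completion. It is noun.
The unique satisfying tagging is: noun noun determiner verb verb verb preposition noun preposition verb.
Checking: rule 1 satisfied; rule 2 satisfied; rule 3 satisfied; rule 4 satisfied; rule 5 satisfied.

noun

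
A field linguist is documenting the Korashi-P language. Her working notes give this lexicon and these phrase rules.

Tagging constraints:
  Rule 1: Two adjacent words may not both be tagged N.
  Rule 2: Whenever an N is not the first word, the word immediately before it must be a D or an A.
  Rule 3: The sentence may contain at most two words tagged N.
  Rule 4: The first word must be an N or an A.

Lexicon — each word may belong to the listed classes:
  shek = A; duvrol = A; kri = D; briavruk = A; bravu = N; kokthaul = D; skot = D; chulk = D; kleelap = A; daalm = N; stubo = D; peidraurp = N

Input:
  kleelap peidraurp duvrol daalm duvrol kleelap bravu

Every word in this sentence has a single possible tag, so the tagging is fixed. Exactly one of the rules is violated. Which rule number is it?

Fixed tagging: A N A N A A N.
Applying the rules: R1 ok, R2 ok, R3 fails, R4 ok.
Only rule 3 fails.

3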